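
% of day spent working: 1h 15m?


5.2%

Time: 75 minutes
Day: 1440 minutes
Percentage = (75/1440) × 100 ≈ 5.2%


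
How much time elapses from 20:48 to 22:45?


End time in minutes: 22×60 + 45 = 1365
Start time in minutes: 20×60 + 48 = 1248
Difference = 1365 - 1248 = 117 minutes
= 1 hours 57 minutes

1h 57m


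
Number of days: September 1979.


Month: September (month 9)
September has 30 days

30 days


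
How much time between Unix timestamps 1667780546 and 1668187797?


407251 seconds (113.1 hours / 4.71 days)

Difference = 1668187797 - 1667780546 = 407251 seconds
In hours: 407251 / 3600 ≈ 113.1
In days: 407251 / 86400 ≈ 4.71


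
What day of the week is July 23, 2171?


Tuesday

Zeller's congruence:
q=23, m=7, k=71, j=21
h = (23 + ⌊13×8/5⌋ + 71 + ⌊71/4⌋ + ⌊21/4⌋ - 2×21) mod 7
= (23 + 20 + 71 + 17 + 5 - 42) mod 7
= 94 mod 7 = 3
h=3 → Tuesday


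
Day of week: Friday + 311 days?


Start: Friday (index 4)
(4 + 311) mod 7
= 315 mod 7
= 0
Index 0 → Monday

Monday


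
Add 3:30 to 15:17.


18:47

Start: 917 minutes from midnight
Add: 210 minutes
Total: 1127 minutes
Hours: 1127 ÷ 60 = 18 remainder 47


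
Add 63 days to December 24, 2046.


February 25, 2047

Start: December 24, 2046
Add 63 days
December 24 → January 1: 31 - 24 + 1 = 8 days (63 - 8 = 55 left)
January 1 → February 1: 31 - 1 + 1 = 31 days (55 - 31 = 24 left)
February 1 + 24 = February 25, 2047


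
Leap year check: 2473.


No

Rules: divisible by 4 AND (not by 100 OR by 400)
2473 ÷ 4 = 618 remainder 1 → not divisible by 4
Not divisible by 4 → not a leap year


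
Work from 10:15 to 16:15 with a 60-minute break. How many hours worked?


5h 0m (300 minutes)

Total time = (16×60+15) - (10×60+15)
= 975 - 615 = 360 min
Minus break: 360 - 60 = 300 min
= 5h 0m


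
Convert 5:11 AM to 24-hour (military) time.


Input: 5:11 AM
AM hour stays: 5

05:11


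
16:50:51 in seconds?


Hours: 16 × 3600 = 57600
Minutes: 50 × 60 = 3000
Seconds: 51
Total = 57600 + 3000 + 51 = 60651

60651 seconds


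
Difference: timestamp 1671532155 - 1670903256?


Difference = 1671532155 - 1670903256 = 628899 seconds
In hours: 628899 / 3600 ≈ 174.7
In days: 628899 / 86400 ≈ 7.28

628899 seconds (174.7 hours / 7.28 days)


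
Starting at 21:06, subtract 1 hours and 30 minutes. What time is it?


Start: 1266 minutes from midnight
Subtract: 90 minutes
Remaining: 1266 - 90 = 1176
Hours: 19, Minutes: 36

19:36


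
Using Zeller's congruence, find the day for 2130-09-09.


Saturday

Zeller's congruence:
q=9, m=9, k=30, j=21
h = (9 + ⌊13×10/5⌋ + 30 + ⌊30/4⌋ + ⌊21/4⌋ - 2×21) mod 7
= (9 + 26 + 30 + 7 + 5 - 42) mod 7
= 35 mod 7 = 0
h=0 → Saturday


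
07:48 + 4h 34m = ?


12:22

Start: 468 minutes from midnight
Add: 274 minutes
Total: 742 minutes
Hours: 742 ÷ 60 = 12 remainder 22


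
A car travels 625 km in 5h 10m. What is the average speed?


121.0 km/h

Distance: 625 km
Time: 5h 10m = 310 min = 310/60 = 31/6 hours
Speed = 625 ÷ (31/6) = 625 × 6 / 31 = 3750/31 ≈ 121.0 km/h


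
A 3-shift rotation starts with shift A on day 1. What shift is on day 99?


Shifts: A, B, C
Start: A (index 0)
Day 99: (0 + 99 - 1) mod 3
= 98 mod 3
= 2
Index 2 → shift C

Shift C


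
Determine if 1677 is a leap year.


Rules: divisible by 4 AND (not by 100 OR by 400)
1677 ÷ 4 = 419 remainder 1 → not divisible by 4
Not divisible by 4 → not a leap year

No


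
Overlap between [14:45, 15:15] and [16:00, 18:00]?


Meeting A: 885-915 (in minutes from midnight)
Meeting B: 960-1080
Overlap start = max(885, 960) = 960
Overlap end = min(915, 1080) = 915
Overlap = max(0, 915 - 960) = 0 min

0 minutes


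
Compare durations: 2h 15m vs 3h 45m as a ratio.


Duration 1: 135 minutes
Duration 2: 225 minutes
Ratio = 135:225
GCD = 45
Simplified = 3:5
As a decimal: 3/5 = 0.60

3:5 (0.60)


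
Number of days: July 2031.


31 days

Month: July (month 7)
July has 31 days


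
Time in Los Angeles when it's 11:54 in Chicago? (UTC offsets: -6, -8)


09:54

Time difference = UTC-8 - UTC-6 = -2 hours
New hour = (11 -2) mod 24
= 9 mod 24 = 9
Minutes unchanged → 09:54


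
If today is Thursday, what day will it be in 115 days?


Start: Thursday (index 3)
(3 + 115) mod 7
= 118 mod 7
= 6
Index 6 → Sunday

Sunday


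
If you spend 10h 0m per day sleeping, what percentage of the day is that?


Time: 600 minutes
Day: 1440 minutes
Percentage = (600/1440) × 100 ≈ 41.7%

41.7%


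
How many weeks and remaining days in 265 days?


Weeks: 265 ÷ 7 = 37 remainder 6

37 weeks 6 days


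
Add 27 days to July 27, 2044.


August 23, 2044

Start: July 27, 2044
Add 27 days
July 27 → August 1: 31 - 27 + 1 = 5 days (27 - 5 = 22 left)
August 1 + 22 = August 23, 2044


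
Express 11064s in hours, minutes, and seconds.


3h 4m 24s

Hours: 11064 ÷ 3600 = 3 remainder 264
Minutes: 264 ÷ 60 = 4 remainder 24
Seconds: 24


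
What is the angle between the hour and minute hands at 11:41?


104.5°

Hour hand = 11×30 + 41×0.5 = 350.5°
Minute hand = 41×6 = 246°
Difference = |350.5 - 246| = 104.5°


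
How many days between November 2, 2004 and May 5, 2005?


From November 2, 2004 to May 5, 2005
Rest of November 2004: 30 - 2 = 28
Full months: December 31, January 31, February 2005 28, March 31, April 30
Days into May 2005: 5
Total = 28 + 31 + 31 + 28 + 31 + 30 + 5 = 184 days

184 days


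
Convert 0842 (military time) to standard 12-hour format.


Hour: 8
8 < 12 → AM

8:42 AM


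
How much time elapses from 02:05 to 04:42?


2h 37m

End time in minutes: 4×60 + 42 = 282
Start time in minutes: 2×60 + 5 = 125
Difference = 282 - 125 = 157 minutes
= 2 hours 37 minutes


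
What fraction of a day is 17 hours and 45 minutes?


0.7396 (73.96%)

Total minutes: 17×60 + 45 = 1065
Day = 24×60 = 1440 minutes
Fraction = 1065/1440 ≈ 0.7396
As a percentage: 1065/1440 × 100 ≈ 73.96%


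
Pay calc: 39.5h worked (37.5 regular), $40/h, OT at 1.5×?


Regular: 37.5h × $40 = $1500.00
Overtime: 39.5 - 37.5 = 2.0h
OT pay: 2.0h × $40 × 1.5 = $120.00
Total = $1500.00 + $120.00 = $1620.00

$1620.00


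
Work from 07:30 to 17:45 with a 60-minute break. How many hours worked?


Total time = (17×60+45) - (7×60+30)
= 1065 - 450 = 615 min
Minus break: 615 - 60 = 555 min
= 9h 15m

9h 15m (555 minutes)


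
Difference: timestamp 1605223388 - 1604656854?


Difference = 1605223388 - 1604656854 = 566534 seconds
In hours: 566534 / 3600 ≈ 157.4
In days: 566534 / 86400 ≈ 6.56

566534 seconds (157.4 hours / 6.56 days)


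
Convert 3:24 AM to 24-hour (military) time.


03:24

Input: 3:24 AM
AM hour stays: 3


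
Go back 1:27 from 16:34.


Start: 994 minutes from midnight
Subtract: 87 minutes
Remaining: 994 - 87 = 907
Hours: 15, Minutes: 7

15:07


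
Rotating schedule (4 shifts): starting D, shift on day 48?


Shifts: A, B, C, D
Start: D (index 3)
Day 48: (3 + 48 - 1) mod 4
= 50 mod 4
= 2
Index 2 → shift C

Shift C


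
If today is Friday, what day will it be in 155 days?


Start: Friday (index 4)
(4 + 155) mod 7
= 159 mod 7
= 5
Index 5 → Saturday

Saturday


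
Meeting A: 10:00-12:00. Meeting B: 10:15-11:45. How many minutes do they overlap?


90 minutes

Meeting A: 600-720 (in minutes from midnight)
Meeting B: 615-705
Overlap start = max(600, 615) = 615
Overlap end = min(720, 705) = 705
Overlap = max(0, 705 - 615) = 90 min


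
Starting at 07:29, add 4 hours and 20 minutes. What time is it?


11:49

Start: 449 minutes from midnight
Add: 260 minutes
Total: 709 minutes
Hours: 709 ÷ 60 = 11 remainder 49


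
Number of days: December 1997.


31 days

Month: December (month 12)
December has 31 days


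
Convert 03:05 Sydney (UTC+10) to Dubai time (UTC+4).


21:05 (previous day)

Time difference = UTC+4 - UTC+10 = -6 hours
New hour = (3 -6) mod 24
= -3 mod 24 = 21
Minutes unchanged → 21:05; -3 < 0 → previous day


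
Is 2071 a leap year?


Rules: divisible by 4 AND (not by 100 OR by 400)
2071 ÷ 4 = 517 remainder 3 → not divisible by 4
Not divisible by 4 → not a leap year

No


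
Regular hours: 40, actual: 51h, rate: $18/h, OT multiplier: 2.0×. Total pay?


Regular: 40h × $18 = $720.00
Overtime: 51 - 40 = 11h
OT pay: 11h × $18 × 2.0 = $396.00
Total = $720.00 + $396.00 = $1116.00

$1116.00


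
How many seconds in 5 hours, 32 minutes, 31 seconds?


Hours: 5 × 3600 = 18000
Minutes: 32 × 60 = 1920
Seconds: 31
Total = 18000 + 1920 + 31 = 19951

19951 seconds


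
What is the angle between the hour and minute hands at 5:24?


18.0°

Hour hand = 5×30 + 24×0.5 = 162.0°
Minute hand = 24×6 = 144°
Difference = |162.0 - 144| = 18.0°


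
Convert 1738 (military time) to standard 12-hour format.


Hour: 17
17 - 12 = 5 → PM

5:38 PM


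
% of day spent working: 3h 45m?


15.6%

Time: 225 minutes
Day: 1440 minutes
Percentage = (225/1440) × 100 ≈ 15.6%


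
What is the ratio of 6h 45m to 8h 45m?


27:35 (0.77)

Duration 1: 405 minutes
Duration 2: 525 minutes
Ratio = 405:525
GCD = 15
Simplified = 27:35
As a decimal: 27/35 ≈ 0.77


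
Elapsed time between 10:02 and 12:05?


End time in minutes: 12×60 + 5 = 725
Start time in minutes: 10×60 + 2 = 602
Difference = 725 - 602 = 123 minutes
= 2 hours 3 minutes

2h 3m


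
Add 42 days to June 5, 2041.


July 17, 2041

Start: June 5, 2041
Add 42 days
June 5 → July 1: 30 - 5 + 1 = 26 days (42 - 26 = 16 left)
July 1 + 16 = July 17, 2041


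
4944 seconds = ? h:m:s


1h 22m 24s

Hours: 4944 ÷ 3600 = 1 remainder 1344
Minutes: 1344 ÷ 60 = 22 remainder 24
Seconds: 24


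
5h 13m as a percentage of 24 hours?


0.2174 (21.74%)

Total minutes: 5×60 + 13 = 313
Day = 24×60 = 1440 minutes
Fraction = 313/1440 ≈ 0.2174
As a percentage: 313/1440 × 100 ≈ 21.74%


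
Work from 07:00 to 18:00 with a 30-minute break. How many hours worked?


Total time = (18×60+0) - (7×60+0)
= 1080 - 420 = 660 min
Minus break: 660 - 30 = 630 min
= 10h 30m

10h 30m (630 minutes)


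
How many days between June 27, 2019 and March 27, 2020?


274 days

From June 27, 2019 to March 27, 2020
Rest of June 2019: 30 - 27 = 3
Full months: July 31, August 31, September 30, October 31, November 30, December 31, January 31, February 2020 29
Days into March 2020: 27
Total = 3 + 31 + 31 + 30 + 31 + 30 + 31 + 31 + 29 + 27 = 274 days


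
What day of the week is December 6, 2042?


Saturday

Zeller's congruence:
q=6, m=12, k=42, j=20
h = (6 + ⌊13×13/5⌋ + 42 + ⌊42/4⌋ + ⌊20/4⌋ - 2×20) mod 7
= (6 + 33 + 42 + 10 + 5 - 40) mod 7
= 56 mod 7 = 0
h=0 → Saturday


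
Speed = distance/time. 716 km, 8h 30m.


84.2 km/h

Distance: 716 km
Time: 8h 30m = 510 min = 510/60 = 17/2 hours
Speed = 716 ÷ (17/2) = 716 × 2 / 17 = 1432/17 ≈ 84.2 km/h


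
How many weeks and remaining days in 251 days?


35 weeks 6 days

Weeks: 251 ÷ 7 = 35 remainder 6


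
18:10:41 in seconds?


Hours: 18 × 3600 = 64800
Minutes: 10 × 60 = 600
Seconds: 41
Total = 64800 + 600 + 41 = 65441

65441 seconds


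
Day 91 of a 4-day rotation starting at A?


Shift C

Shifts: A, B, C, D
Start: A (index 0)
Day 91: (0 + 91 - 1) mod 4
= 90 mod 4
= 2
Index 2 → shift C


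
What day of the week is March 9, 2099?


Monday

Zeller's congruence:
q=9, m=3, k=99, j=20
h = (9 + ⌊13×4/5⌋ + 99 + ⌊99/4⌋ + ⌊20/4⌋ - 2×20) mod 7
= (9 + 10 + 99 + 24 + 5 - 40) mod 7
= 107 mod 7 = 2
h=2 → Monday


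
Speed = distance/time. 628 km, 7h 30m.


83.7 km/h

Distance: 628 km
Time: 7h 30m = 450 min = 450/60 = 15/2 hours
Speed = 628 ÷ (15/2) = 628 × 2 / 15 = 1256/15 ≈ 83.7 km/h


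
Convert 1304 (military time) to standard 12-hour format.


1:04 PM

Hour: 13
13 - 12 = 1 → PM


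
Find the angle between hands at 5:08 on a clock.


Hour hand = 5×30 + 8×0.5 = 154.0°
Minute hand = 8×6 = 48°
Difference = |154.0 - 48| = 106.0°

106.0°


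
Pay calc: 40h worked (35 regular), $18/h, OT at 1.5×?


$765.00

Regular: 35h × $18 = $630.00
Overtime: 40 - 35 = 5h
OT pay: 5h × $18 × 1.5 = $135.00
Total = $630.00 + $135.00 = $765.00


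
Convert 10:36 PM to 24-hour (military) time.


Input: 10:36 PM
PM: 10 + 12 = 22

22:36


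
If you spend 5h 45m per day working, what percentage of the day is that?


24.0%

Time: 345 minutes
Day: 1440 minutes
Percentage = (345/1440) × 100 ≈ 24.0%


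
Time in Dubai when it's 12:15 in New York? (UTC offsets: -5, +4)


21:15

Time difference = UTC+4 - UTC-5 = +9 hours
New hour = (12 + 9) mod 24
= 21 mod 24 = 21
Minutes unchanged → 21:15


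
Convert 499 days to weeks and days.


Weeks: 499 ÷ 7 = 71 remainder 2

71 weeks 2 days


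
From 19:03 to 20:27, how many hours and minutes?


End time in minutes: 20×60 + 27 = 1227
Start time in minutes: 19×60 + 3 = 1143
Difference = 1227 - 1143 = 84 minutes
= 1 hours 24 minutes

1h 24m


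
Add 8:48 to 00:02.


Start: 2 minutes from midnight
Add: 528 minutes
Total: 530 minutes
Hours: 530 ÷ 60 = 8 remainder 50

08:50


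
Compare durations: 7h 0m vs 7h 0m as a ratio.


Duration 1: 420 minutes
Duration 2: 420 minutes
Ratio = 420:420
GCD = 420
Simplified = 1:1
As a decimal: 1/1 = 1.00

1:1 (1.00)


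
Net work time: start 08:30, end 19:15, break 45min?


Total time = (19×60+15) - (8×60+30)
= 1155 - 510 = 645 min
Minus break: 645 - 45 = 600 min
= 10h 0m

10h 0m (600 minutes)


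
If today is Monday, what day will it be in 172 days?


Friday

Start: Monday (index 0)
(0 + 172) mod 7
= 172 mod 7
= 4
Index 4 → Friday


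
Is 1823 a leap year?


Rules: divisible by 4 AND (not by 100 OR by 400)
1823 ÷ 4 = 455 remainder 3 → not divisible by 4
Not divisible by 4 → not a leap year

No


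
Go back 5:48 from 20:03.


14:15

Start: 1203 minutes from midnight
Subtract: 348 minutes
Remaining: 1203 - 348 = 855
Hours: 14, Minutes: 15


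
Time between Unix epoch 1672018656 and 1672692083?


Difference = 1672692083 - 1672018656 = 673427 seconds
In hours: 673427 / 3600 ≈ 187.1
In days: 673427 / 86400 ≈ 7.79

673427 seconds (187.1 hours / 7.79 days)


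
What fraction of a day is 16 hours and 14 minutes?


Total minutes: 16×60 + 14 = 974
Day = 24×60 = 1440 minutes
Fraction = 974/1440 ≈ 0.6764
As a percentage: 974/1440 × 100 ≈ 67.64%

0.6764 (67.64%)


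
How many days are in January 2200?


Month: January (month 1)
January has 31 days

31 days


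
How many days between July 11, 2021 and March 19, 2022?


From July 11, 2021 to March 19, 2022
Rest of July 2021: 31 - 11 = 20
Full months: August 31, September 30, October 31, November 30, December 31, January 31, February 2022 28
Days into March 2022: 19
Total = 20 + 31 + 30 + 31 + 30 + 31 + 31 + 28 + 19 = 251 days

251 days


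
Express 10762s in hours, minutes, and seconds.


Hours: 10762 ÷ 3600 = 2 remainder 3562
Minutes: 3562 ÷ 60 = 59 remainder 22
Seconds: 22

2h 59m 22s


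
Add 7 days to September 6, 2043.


September 13, 2043

Start: September 6, 2043
Add 7 days
September 6 + 7 = September 13, 2043


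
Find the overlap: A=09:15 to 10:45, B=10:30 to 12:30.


Meeting A: 555-645 (in minutes from midnight)
Meeting B: 630-750
Overlap start = max(555, 630) = 630
Overlap end = min(645, 750) = 645
Overlap = max(0, 645 - 630) = 15 min

15 minutes


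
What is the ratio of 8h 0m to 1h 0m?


Duration 1: 480 minutes
Duration 2: 60 minutes
Ratio = 480:60
GCD = 60
Simplified = 8:1
As a decimal: 8/1 = 8.00

8:1 (8.00)


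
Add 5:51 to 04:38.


10:29

Start: 278 minutes from midnight
Add: 351 minutes
Total: 629 minutes
Hours: 629 ÷ 60 = 10 remainder 29


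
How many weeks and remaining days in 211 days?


Weeks: 211 ÷ 7 = 30 remainder 1

30 weeks 1 days


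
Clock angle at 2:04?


38.0°

Hour hand = 2×30 + 4×0.5 = 62.0°
Minute hand = 4×6 = 24°
Difference = |62.0 - 24| = 38.0°


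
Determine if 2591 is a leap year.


Rules: divisible by 4 AND (not by 100 OR by 400)
2591 ÷ 4 = 647 remainder 3 → not divisible by 4
Not divisible by 4 → not a leap year

No


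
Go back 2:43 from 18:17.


15:34

Start: 1097 minutes from midnight
Subtract: 163 minutes
Remaining: 1097 - 163 = 934
Hours: 15, Minutes: 34


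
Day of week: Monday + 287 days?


Start: Monday (index 0)
(0 + 287) mod 7
= 287 mod 7
= 0
Index 0 → Monday

Monday


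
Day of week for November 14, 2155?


Friday

Zeller's congruence:
q=14, m=11, k=55, j=21
h = (14 + ⌊13×12/5⌋ + 55 + ⌊55/4⌋ + ⌊21/4⌋ - 2×21) mod 7
= (14 + 31 + 55 + 13 + 5 - 42) mod 7
= 76 mod 7 = 6
h=6 → Friday


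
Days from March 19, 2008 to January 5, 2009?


292 days

From March 19, 2008 to January 5, 2009
Rest of March 2008: 31 - 19 = 12
Full months: April 30, May 31, June 30, July 31, August 31, September 30, October 31, November 30, December 31
Days into January 2009: 5
Total = 12 + 30 + 31 + 30 + 31 + 31 + 30 + 31 + 30 + 31 + 5 = 292 days


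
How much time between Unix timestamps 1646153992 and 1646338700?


184708 seconds (51.3 hours / 2.14 days)

Difference = 1646338700 - 1646153992 = 184708 seconds
In hours: 184708 / 3600 ≈ 51.3
In days: 184708 / 86400 ≈ 2.14


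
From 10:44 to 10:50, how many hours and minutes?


End time in minutes: 10×60 + 50 = 650
Start time in minutes: 10×60 + 44 = 644
Difference = 650 - 644 = 6 minutes
= 0 hours 6 minutes

0h 6m


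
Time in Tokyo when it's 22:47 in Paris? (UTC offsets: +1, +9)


06:47 (next day)

Time difference = UTC+9 - UTC+1 = +8 hours
New hour = (22 + 8) mod 24
= 30 mod 24 = 6
Minutes unchanged → 06:47; 30 ≥ 24 → next day


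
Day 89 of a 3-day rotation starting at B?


Shifts: A, B, C
Start: B (index 1)
Day 89: (1 + 89 - 1) mod 3
= 89 mod 3
= 2
Index 2 → shift C

Shift C


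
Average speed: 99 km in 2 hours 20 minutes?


42.4 km/h

Distance: 99 km
Time: 2h 20m = 140 min = 140/60 = 7/3 hours
Speed = 99 ÷ (7/3) = 99 × 3 / 7 = 297/7 ≈ 42.4 km/h


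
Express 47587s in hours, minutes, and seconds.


Hours: 47587 ÷ 3600 = 13 remainder 787
Minutes: 787 ÷ 60 = 13 remainder 7
Seconds: 7

13h 13m 7s


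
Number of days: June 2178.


Month: June (month 6)
June has 30 days

30 days


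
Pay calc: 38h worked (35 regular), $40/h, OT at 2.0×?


Regular: 35h × $40 = $1400.00
Overtime: 38 - 35 = 3h
OT pay: 3h × $40 × 2.0 = $240.00
Total = $1400.00 + $240.00 = $1640.00

$1640.00


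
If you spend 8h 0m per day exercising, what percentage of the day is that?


Time: 480 minutes
Day: 1440 minutes
Percentage = (480/1440) × 100 ≈ 33.3%

33.3%


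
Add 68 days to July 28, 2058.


Start: July 28, 2058
Add 68 days
July 28 → August 1: 31 - 28 + 1 = 4 days (68 - 4 = 64 left)
August 1 → September 1: 31 - 1 + 1 = 31 days (64 - 31 = 33 left)
September 1 → October 1: 30 - 1 + 1 = 30 days (33 - 30 = 3 left)
October 1 + 3 = October 4, 2058

October 4, 2058


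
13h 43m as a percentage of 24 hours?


0.5715 (57.15%)

Total minutes: 13×60 + 43 = 823
Day = 24×60 = 1440 minutes
Fraction = 823/1440 ≈ 0.5715
As a percentage: 823/1440 × 100 ≈ 57.15%


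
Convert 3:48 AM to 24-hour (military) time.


03:48

Input: 3:48 AM
AM hour stays: 3


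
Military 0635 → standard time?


Hour: 6
6 < 12 → AM

6:35 AM


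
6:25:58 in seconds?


Hours: 6 × 3600 = 21600
Minutes: 25 × 60 = 1500
Seconds: 58
Total = 21600 + 1500 + 58 = 23158

23158 seconds


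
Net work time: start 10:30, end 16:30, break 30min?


Total time = (16×60+30) - (10×60+30)
= 990 - 630 = 360 min
Minus break: 360 - 30 = 330 min
= 5h 30m

5h 30m (330 minutes)


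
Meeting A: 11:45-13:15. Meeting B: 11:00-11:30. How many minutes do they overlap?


Meeting A: 705-795 (in minutes from midnight)
Meeting B: 660-690
Overlap start = max(705, 660) = 705
Overlap end = min(795, 690) = 690
Overlap = max(0, 690 - 705) = 0 min

0 minutes


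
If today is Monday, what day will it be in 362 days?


Saturday

Start: Monday (index 0)
(0 + 362) mod 7
= 362 mod 7
= 5
Index 5 → Saturday


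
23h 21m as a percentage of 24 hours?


Total minutes: 23×60 + 21 = 1401
Day = 24×60 = 1440 minutes
Fraction = 1401/1440 ≈ 0.9729
As a percentage: 1401/1440 × 100 ≈ 97.29%

0.9729 (97.29%)


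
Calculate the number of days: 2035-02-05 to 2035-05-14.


From February 5, 2035 to May 14, 2035
Rest of February 2035: 28 - 5 = 23
Full months: March 31, April 30
Days into May 2035: 14
Total = 23 + 31 + 30 + 14 = 98 days

98 days


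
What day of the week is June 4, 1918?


Tuesday

Zeller's congruence:
q=4, m=6, k=18, j=19
h = (4 + ⌊13×7/5⌋ + 18 + ⌊18/4⌋ + ⌊19/4⌋ - 2×19) mod 7
= (4 + 18 + 18 + 4 + 4 - 38) mod 7
= 10 mod 7 = 3
h=3 → Tuesday


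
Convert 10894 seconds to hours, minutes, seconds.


Hours: 10894 ÷ 3600 = 3 remainder 94
Minutes: 94 ÷ 60 = 1 remainder 34
Seconds: 34

3h 1m 34s


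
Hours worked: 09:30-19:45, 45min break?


Total time = (19×60+45) - (9×60+30)
= 1185 - 570 = 615 min
Minus break: 615 - 45 = 570 min
= 9h 30m

9h 30m (570 minutes)


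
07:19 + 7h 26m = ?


14:45

Start: 439 minutes from midnight
Add: 446 minutes
Total: 885 minutes
Hours: 885 ÷ 60 = 14 remainder 45


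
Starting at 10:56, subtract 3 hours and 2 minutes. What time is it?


07:54

Start: 656 minutes from midnight
Subtract: 182 minutes
Remaining: 656 - 182 = 474
Hours: 7, Minutes: 54


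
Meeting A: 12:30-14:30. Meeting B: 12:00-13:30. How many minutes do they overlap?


Meeting A: 750-870 (in minutes from midnight)
Meeting B: 720-810
Overlap start = max(750, 720) = 750
Overlap end = min(870, 810) = 810
Overlap = max(0, 810 - 750) = 60 min

60 minutes


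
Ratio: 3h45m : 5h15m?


5:7 (0.71)

Duration 1: 225 minutes
Duration 2: 315 minutes
Ratio = 225:315
GCD = 45
Simplified = 5:7
As a decimal: 5/7 ≈ 0.71


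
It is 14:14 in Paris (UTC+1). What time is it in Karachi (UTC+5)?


18:14

Time difference = UTC+5 - UTC+1 = +4 hours
New hour = (14 + 4) mod 24
= 18 mod 24 = 18
Minutes unchanged → 18:14


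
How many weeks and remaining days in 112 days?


Weeks: 112 ÷ 7 = 16 remainder 0

16 weeks 0 days


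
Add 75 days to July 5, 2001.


September 18, 2001

Start: July 5, 2001
Add 75 days
July 5 → August 1: 31 - 5 + 1 = 27 days (75 - 27 = 48 left)
August 1 → September 1: 31 - 1 + 1 = 31 days (48 - 31 = 17 left)
September 1 + 17 = September 18, 2001


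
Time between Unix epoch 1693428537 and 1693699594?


271057 seconds (75.3 hours / 3.14 days)

Difference = 1693699594 - 1693428537 = 271057 seconds
In hours: 271057 / 3600 ≈ 75.3
In days: 271057 / 86400 ≈ 3.14


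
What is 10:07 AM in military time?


Input: 10:07 AM
AM hour stays: 10

10:07


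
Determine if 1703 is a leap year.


Rules: divisible by 4 AND (not by 100 OR by 400)
1703 ÷ 4 = 425 remainder 3 → not divisible by 4
Not divisible by 4 → not a leap year

No


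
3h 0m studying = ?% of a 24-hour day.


Time: 180 minutes
Day: 1440 minutes
Percentage = (180/1440) × 100 = 12.5%

12.5%


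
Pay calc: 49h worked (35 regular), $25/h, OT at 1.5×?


$1400.00

Regular: 35h × $25 = $875.00
Overtime: 49 - 35 = 14h
OT pay: 14h × $25 × 1.5 = $525.00
Total = $875.00 + $525.00 = $1400.00


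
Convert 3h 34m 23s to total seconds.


Hours: 3 × 3600 = 10800
Minutes: 34 × 60 = 2040
Seconds: 23
Total = 10800 + 2040 + 23 = 12863

12863 seconds


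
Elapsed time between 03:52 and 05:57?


2h 5m

End time in minutes: 5×60 + 57 = 357
Start time in minutes: 3×60 + 52 = 232
Difference = 357 - 232 = 125 minutes
= 2 hours 5 minutes


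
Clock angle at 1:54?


Hour hand = 1×30 + 54×0.5 = 57.0°
Minute hand = 54×6 = 324°
Difference = |57.0 - 324| = 267.0°
Since > 180°: 360 - 267.0 = 93.0°

93.0°


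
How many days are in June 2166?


30 days

Month: June (month 6)
June has 30 days


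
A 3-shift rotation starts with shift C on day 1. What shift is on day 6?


Shifts: A, B, C
Start: C (index 2)
Day 6: (2 + 6 - 1) mod 3
= 7 mod 3
= 1
Index 1 → shift B

Shift B


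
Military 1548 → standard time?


3:48 PM

Hour: 15
15 - 12 = 3 → PM


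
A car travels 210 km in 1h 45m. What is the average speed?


120.0 km/h

Distance: 210 km
Time: 1h 45m = 105 min = 105/60 = 7/4 hours
Speed = 210 ÷ (7/4) = 210 × 4 / 7 = 840/7 = 120.0 km/h


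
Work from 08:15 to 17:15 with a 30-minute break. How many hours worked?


Total time = (17×60+15) - (8×60+15)
= 1035 - 495 = 540 min
Minus break: 540 - 30 = 510 min
= 8h 30m

8h 30m (510 minutes)


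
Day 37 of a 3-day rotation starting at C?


Shifts: A, B, C
Start: C (index 2)
Day 37: (2 + 37 - 1) mod 3
= 38 mod 3
= 2
Index 2 → shift C

Shift C


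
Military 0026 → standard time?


12:26 AM

Hour: 0
0 → 12 AM (midnight)


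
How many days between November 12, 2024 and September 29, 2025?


321 days

From November 12, 2024 to September 29, 2025
Rest of November 2024: 30 - 12 = 18
Full months: December 31, January 31, February 2025 28, March 31, April 30, May 31, June 30, July 31, August 31
Days into September 2025: 29
Total = 18 + 31 + 31 + 28 + 31 + 30 + 31 + 30 + 31 + 31 + 29 = 321 days


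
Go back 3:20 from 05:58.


Start: 358 minutes from midnight
Subtract: 200 minutes
Remaining: 358 - 200 = 158
Hours: 2, Minutes: 38

02:38


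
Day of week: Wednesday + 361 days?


Sunday

Start: Wednesday (index 2)
(2 + 361) mod 7
= 363 mod 7
= 6
Index 6 → Sunday


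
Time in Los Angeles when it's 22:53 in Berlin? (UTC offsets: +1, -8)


13:53

Time difference = UTC-8 - UTC+1 = -9 hours
New hour = (22 -9) mod 24
= 13 mod 24 = 13
Minutes unchanged → 13:53


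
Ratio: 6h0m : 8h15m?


Duration 1: 360 minutes
Duration 2: 495 minutes
Ratio = 360:495
GCD = 45
Simplified = 8:11
As a decimal: 8/11 ≈ 0.73

8:11 (0.73)


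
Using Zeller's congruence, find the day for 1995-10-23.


Monday

Zeller's congruence:
q=23, m=10, k=95, j=19
h = (23 + ⌊13×11/5⌋ + 95 + ⌊95/4⌋ + ⌊19/4⌋ - 2×19) mod 7
= (23 + 28 + 95 + 23 + 4 - 38) mod 7
= 135 mod 7 = 2
h=2 → Monday


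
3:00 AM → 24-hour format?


03:00

Input: 3:00 AM
AM hour stays: 3


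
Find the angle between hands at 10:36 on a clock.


102.0°

Hour hand = 10×30 + 36×0.5 = 318.0°
Minute hand = 36×6 = 216°
Difference = |318.0 - 216| = 102.0°


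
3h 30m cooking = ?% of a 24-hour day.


Time: 210 minutes
Day: 1440 minutes
Percentage = (210/1440) × 100 ≈ 14.6%

14.6%


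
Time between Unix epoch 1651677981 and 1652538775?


860794 seconds (239.1 hours / 9.96 days)

Difference = 1652538775 - 1651677981 = 860794 seconds
In hours: 860794 / 3600 ≈ 239.1
In days: 860794 / 86400 ≈ 9.96


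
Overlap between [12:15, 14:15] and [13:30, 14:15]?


45 minutes

Meeting A: 735-855 (in minutes from midnight)
Meeting B: 810-855
Overlap start = max(735, 810) = 810
Overlap end = min(855, 855) = 855
Overlap = max(0, 855 - 810) = 45 min


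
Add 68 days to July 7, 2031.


Start: July 7, 2031
Add 68 days
July 7 → August 1: 31 - 7 + 1 = 25 days (68 - 25 = 43 left)
August 1 → September 1: 31 - 1 + 1 = 31 days (43 - 31 = 12 left)
September 1 + 12 = September 13, 2031

September 13, 2031


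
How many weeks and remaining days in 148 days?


21 weeks 1 days

Weeks: 148 ÷ 7 = 21 remainder 1


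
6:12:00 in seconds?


22320 seconds

Hours: 6 × 3600 = 21600
Minutes: 12 × 60 = 720
Seconds: 0
Total = 21600 + 720 + 0 = 22320


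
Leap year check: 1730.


No

Rules: divisible by 4 AND (not by 100 OR by 400)
1730 ÷ 4 = 432 remainder 2 → not divisible by 4
Not divisible by 4 → not a leap year


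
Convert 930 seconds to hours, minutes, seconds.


Hours: 930 ÷ 3600 = 0 remainder 930
Minutes: 930 ÷ 60 = 15 remainder 30
Seconds: 30

0h 15m 30s


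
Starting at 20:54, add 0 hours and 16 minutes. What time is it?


21:10

Start: 1254 minutes from midnight
Add: 16 minutes
Total: 1270 minutes
Hours: 1270 ÷ 60 = 21 remainder 10


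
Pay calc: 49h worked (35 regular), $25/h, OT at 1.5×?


Regular: 35h × $25 = $875.00
Overtime: 49 - 35 = 14h
OT pay: 14h × $25 × 1.5 = $525.00
Total = $875.00 + $525.00 = $1400.00

$1400.00


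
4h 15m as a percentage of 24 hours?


0.1771 (17.71%)

Total minutes: 4×60 + 15 = 255
Day = 24×60 = 1440 minutes
Fraction = 255/1440 ≈ 0.1771
As a percentage: 255/1440 × 100 ≈ 17.71%


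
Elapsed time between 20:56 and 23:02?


End time in minutes: 23×60 + 2 = 1382
Start time in minutes: 20×60 + 56 = 1256
Difference = 1382 - 1256 = 126 minutes
= 2 hours 6 minutes

2h 6m


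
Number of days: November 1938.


Month: November (month 11)
November has 30 days

30 days


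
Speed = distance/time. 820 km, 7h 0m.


Distance: 820 km
Time: 7 hours
Speed = 820 / 7 ≈ 117.1 km/h

117.1 km/h


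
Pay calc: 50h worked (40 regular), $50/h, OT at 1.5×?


Regular: 40h × $50 = $2000.00
Overtime: 50 - 40 = 10h
OT pay: 10h × $50 × 1.5 = $750.00
Total = $2000.00 + $750.00 = $2750.00

$2750.00


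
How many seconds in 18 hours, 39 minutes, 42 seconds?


67182 seconds

Hours: 18 × 3600 = 64800
Minutes: 39 × 60 = 2340
Seconds: 42
Total = 64800 + 2340 + 42 = 67182


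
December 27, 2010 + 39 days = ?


Start: December 27, 2010
Add 39 days
December 27 → January 1: 31 - 27 + 1 = 5 days (39 - 5 = 34 left)
January 1 → February 1: 31 - 1 + 1 = 31 days (34 - 31 = 3 left)
February 1 + 3 = February 4, 2011

February 4, 2011


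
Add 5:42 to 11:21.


17:03

Start: 681 minutes from midnight
Add: 342 minutes
Total: 1023 minutes
Hours: 1023 ÷ 60 = 17 remainder 3


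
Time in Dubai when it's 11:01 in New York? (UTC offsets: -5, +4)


20:01

Time difference = UTC+4 - UTC-5 = +9 hours
New hour = (11 + 9) mod 24
= 20 mod 24 = 20
Minutes unchanged → 20:01


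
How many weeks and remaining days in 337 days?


Weeks: 337 ÷ 7 = 48 remainder 1

48 weeks 1 days


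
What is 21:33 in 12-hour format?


Hour: 21
21 - 12 = 9 → PM

9:33 PM


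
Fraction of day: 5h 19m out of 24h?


0.2215 (22.15%)

Total minutes: 5×60 + 19 = 319
Day = 24×60 = 1440 minutes
Fraction = 319/1440 ≈ 0.2215
As a percentage: 319/1440 × 100 ≈ 22.15%


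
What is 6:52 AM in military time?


Input: 6:52 AM
AM hour stays: 6

06:52


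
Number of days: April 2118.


Month: April (month 4)
April has 30 days

30 days


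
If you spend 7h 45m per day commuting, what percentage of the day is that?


32.3%

Time: 465 minutes
Day: 1440 minutes
Percentage = (465/1440) × 100 ≈ 32.3%


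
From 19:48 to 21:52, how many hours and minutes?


2h 4m

End time in minutes: 21×60 + 52 = 1312
Start time in minutes: 19×60 + 48 = 1188
Difference = 1312 - 1188 = 124 minutes
= 2 hours 4 minutes


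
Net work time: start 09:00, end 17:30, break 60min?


7h 30m (450 minutes)

Total time = (17×60+30) - (9×60+0)
= 1050 - 540 = 510 min
Minus break: 510 - 60 = 450 min
= 7h 30m


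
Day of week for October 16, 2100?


Saturday

Zeller's congruence:
q=16, m=10, k=0, j=21
h = (16 + ⌊13×11/5⌋ + 0 + ⌊0/4⌋ + ⌊21/4⌋ - 2×21) mod 7
= (16 + 28 + 0 + 0 + 5 - 42) mod 7
= 7 mod 7 = 0
h=0 → Saturday


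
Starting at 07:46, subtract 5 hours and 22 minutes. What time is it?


02:24

Start: 466 minutes from midnight
Subtract: 322 minutes
Remaining: 466 - 322 = 144
Hours: 2, Minutes: 24


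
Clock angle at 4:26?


23.0°

Hour hand = 4×30 + 26×0.5 = 133.0°
Minute hand = 26×6 = 156°
Difference = |133.0 - 156| = 23.0°


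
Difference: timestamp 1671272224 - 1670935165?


337059 seconds (93.6 hours / 3.90 days)

Difference = 1671272224 - 1670935165 = 337059 seconds
In hours: 337059 / 3600 ≈ 93.6
In days: 337059 / 86400 ≈ 3.90


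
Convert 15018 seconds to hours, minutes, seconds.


4h 10m 18s

Hours: 15018 ÷ 3600 = 4 remainder 618
Minutes: 618 ÷ 60 = 10 remainder 18
Seconds: 18


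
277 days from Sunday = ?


Start: Sunday (index 6)
(6 + 277) mod 7
= 283 mod 7
= 3
Index 3 → Thursday

Thursday


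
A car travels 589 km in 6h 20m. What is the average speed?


93.0 km/h

Distance: 589 km
Time: 6h 20m = 380 min = 380/60 = 19/3 hours
Speed = 589 ÷ (19/3) = 589 × 3 / 19 = 1767/19 = 93.0 km/h


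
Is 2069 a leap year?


Rules: divisible by 4 AND (not by 100 OR by 400)
2069 ÷ 4 = 517 remainder 1 → not divisible by 4
Not divisible by 4 → not a leap year

No


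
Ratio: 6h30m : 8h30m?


13:17 (0.76)

Duration 1: 390 minutes
Duration 2: 510 minutes
Ratio = 390:510
GCD = 30
Simplified = 13:17
As a decimal: 13/17 ≈ 0.76


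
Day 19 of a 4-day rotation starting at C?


Shift A

Shifts: A, B, C, D
Start: C (index 2)
Day 19: (2 + 19 - 1) mod 4
= 20 mod 4
= 0
Index 0 → shift A


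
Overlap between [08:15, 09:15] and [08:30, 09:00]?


30 minutes

Meeting A: 495-555 (in minutes from midnight)
Meeting B: 510-540
Overlap start = max(495, 510) = 510
Overlap end = min(555, 540) = 540
Overlap = max(0, 540 - 510) = 30 min


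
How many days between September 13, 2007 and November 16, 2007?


64 days

From September 13, 2007 to November 16, 2007
Rest of September 2007: 30 - 13 = 17
Full months: October 31
Days into November 2007: 16
Total = 17 + 31 + 16 = 64 days


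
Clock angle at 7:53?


Hour hand = 7×30 + 53×0.5 = 236.5°
Minute hand = 53×6 = 318°
Difference = |236.5 - 318| = 81.5°

81.5°


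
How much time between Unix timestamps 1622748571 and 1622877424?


128853 seconds (35.8 hours / 1.49 days)

Difference = 1622877424 - 1622748571 = 128853 seconds
In hours: 128853 / 3600 ≈ 35.8
In days: 128853 / 86400 ≈ 1.49


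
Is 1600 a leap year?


Yes

Rules: divisible by 4 AND (not by 100 OR by 400)
1600 ÷ 4 = 400 exactly → divisible by 4
1600 ÷ 100 = 16 exactly → divisible by 100
1600 ÷ 400 = 4 exactly → divisible by 400
Divisible by 400 → leap year


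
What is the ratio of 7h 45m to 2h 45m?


Duration 1: 465 minutes
Duration 2: 165 minutes
Ratio = 465:165
GCD = 15
Simplified = 31:11
As a decimal: 31/11 ≈ 2.82

31:11 (2.82)


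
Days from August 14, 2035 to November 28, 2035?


106 days

From August 14, 2035 to November 28, 2035
Rest of August 2035: 31 - 14 = 17
Full months: September 30, October 31
Days into November 2035: 28
Total = 17 + 30 + 31 + 28 = 106 days


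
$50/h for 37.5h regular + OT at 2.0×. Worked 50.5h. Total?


Regular: 37.5h × $50 = $1875.00
Overtime: 50.5 - 37.5 = 13.0h
OT pay: 13.0h × $50 × 2.0 = $1300.00
Total = $1875.00 + $1300.00 = $3175.00

$3175.00


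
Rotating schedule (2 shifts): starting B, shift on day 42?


Shift A

Shifts: A, B
Start: B (index 1)
Day 42: (1 + 42 - 1) mod 2
= 42 mod 2
= 0
Index 0 → shift A


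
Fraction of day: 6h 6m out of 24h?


0.2542 (25.42%)

Total minutes: 6×60 + 6 = 366
Day = 24×60 = 1440 minutes
Fraction = 366/1440 ≈ 0.2542
As a percentage: 366/1440 × 100 ≈ 25.42%


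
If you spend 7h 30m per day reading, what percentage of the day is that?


Time: 450 minutes
Day: 1440 minutes
Percentage = (450/1440) × 100 ≈ 31.3%

31.3%


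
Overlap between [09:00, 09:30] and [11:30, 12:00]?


0 minutes

Meeting A: 540-570 (in minutes from midnight)
Meeting B: 690-720
Overlap start = max(540, 690) = 690
Overlap end = min(570, 720) = 570
Overlap = max(0, 570 - 690) = 0 min


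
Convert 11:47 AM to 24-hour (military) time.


Input: 11:47 AM
AM hour stays: 11

11:47


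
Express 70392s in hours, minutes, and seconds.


Hours: 70392 ÷ 3600 = 19 remainder 1992
Minutes: 1992 ÷ 60 = 33 remainder 12
Seconds: 12

19h 33m 12s


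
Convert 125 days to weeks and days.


Weeks: 125 ÷ 7 = 17 remainder 6

17 weeks 6 days


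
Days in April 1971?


Month: April (month 4)
April has 30 days

30 days


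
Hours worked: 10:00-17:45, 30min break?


7h 15m (435 minutes)

Total time = (17×60+45) - (10×60+0)
= 1065 - 600 = 465 min
Minus break: 465 - 30 = 435 min
= 7h 15m


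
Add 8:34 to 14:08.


22:42

Start: 848 minutes from midnight
Add: 514 minutes
Total: 1362 minutes
Hours: 1362 ÷ 60 = 22 remainder 42


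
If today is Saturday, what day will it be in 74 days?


Start: Saturday (index 5)
(5 + 74) mod 7
= 79 mod 7
= 2
Index 2 → Wednesday

Wednesday


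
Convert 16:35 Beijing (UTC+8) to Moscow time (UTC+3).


Time difference = UTC+3 - UTC+8 = -5 hours
New hour = (16 -5) mod 24
= 11 mod 24 = 11
Minutes unchanged → 11:35

11:35


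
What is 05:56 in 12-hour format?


Hour: 5
5 < 12 → AM

5:56 AM


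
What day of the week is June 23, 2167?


Tuesday

Zeller's congruence:
q=23, m=6, k=67, j=21
h = (23 + ⌊13×7/5⌋ + 67 + ⌊67/4⌋ + ⌊21/4⌋ - 2×21) mod 7
= (23 + 18 + 67 + 16 + 5 - 42) mod 7
= 87 mod 7 = 3
h=3 → Tuesday


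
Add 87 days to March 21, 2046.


June 16, 2046

Start: March 21, 2046
Add 87 days
March 21 → April 1: 31 - 21 + 1 = 11 days (87 - 11 = 76 left)
April 1 → May 1: 30 - 1 + 1 = 30 days (76 - 30 = 46 left)
May 1 → June 1: 31 - 1 + 1 = 31 days (46 - 31 = 15 left)
June 1 + 15 = June 16, 2046


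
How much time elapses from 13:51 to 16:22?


End time in minutes: 16×60 + 22 = 982
Start time in minutes: 13×60 + 51 = 831
Difference = 982 - 831 = 151 minutes
= 2 hours 31 minutes

2h 31m


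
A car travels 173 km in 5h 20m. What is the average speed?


Distance: 173 km
Time: 5h 20m = 320 min = 320/60 = 16/3 hours
Speed = 173 ÷ (16/3) = 173 × 3 / 16 = 519/16 ≈ 32.4 km/h

32.4 km/h


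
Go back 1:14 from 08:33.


07:19

Start: 513 minutes from midnight
Subtract: 74 minutes
Remaining: 513 - 74 = 439
Hours: 7, Minutes: 19


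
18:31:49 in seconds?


66709 seconds

Hours: 18 × 3600 = 64800
Minutes: 31 × 60 = 1860
Seconds: 49
Total = 64800 + 1860 + 49 = 66709


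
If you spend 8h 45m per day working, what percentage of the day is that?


Time: 525 minutes
Day: 1440 minutes
Percentage = (525/1440) × 100 ≈ 36.5%

36.5%


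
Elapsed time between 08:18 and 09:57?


End time in minutes: 9×60 + 57 = 597
Start time in minutes: 8×60 + 18 = 498
Difference = 597 - 498 = 99 minutes
= 1 hours 39 minutes

1h 39m


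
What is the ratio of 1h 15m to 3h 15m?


Duration 1: 75 minutes
Duration 2: 195 minutes
Ratio = 75:195
GCD = 15
Simplified = 5:13
As a decimal: 5/13 ≈ 0.38

5:13 (0.38)


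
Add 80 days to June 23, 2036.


Start: June 23, 2036
Add 80 days
June 23 → July 1: 30 - 23 + 1 = 8 days (80 - 8 = 72 left)
July 1 → August 1: 31 - 1 + 1 = 31 days (72 - 31 = 41 left)
August 1 → September 1: 31 - 1 + 1 = 31 days (41 - 31 = 10 left)
September 1 + 10 = September 11, 2036

September 11, 2036


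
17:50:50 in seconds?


Hours: 17 × 3600 = 61200
Minutes: 50 × 60 = 3000
Seconds: 50
Total = 61200 + 3000 + 50 = 64250

64250 seconds


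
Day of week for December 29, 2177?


Zeller's congruence:
q=29, m=12, k=77, j=21
h = (29 + ⌊13×13/5⌋ + 77 + ⌊77/4⌋ + ⌊21/4⌋ - 2×21) mod 7
= (29 + 33 + 77 + 19 + 5 - 42) mod 7
= 121 mod 7 = 2
h=2 → Monday

Monday


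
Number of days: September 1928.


Month: September (month 9)
September has 30 days

30 days


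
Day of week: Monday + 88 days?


Start: Monday (index 0)
(0 + 88) mod 7
= 88 mod 7
= 4
Index 4 → Friday

Friday


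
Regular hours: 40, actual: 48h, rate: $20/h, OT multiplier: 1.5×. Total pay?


$1040.00

Regular: 40h × $20 = $800.00
Overtime: 48 - 40 = 8h
OT pay: 8h × $20 × 1.5 = $240.00
Total = $800.00 + $240.00 = $1040.00
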